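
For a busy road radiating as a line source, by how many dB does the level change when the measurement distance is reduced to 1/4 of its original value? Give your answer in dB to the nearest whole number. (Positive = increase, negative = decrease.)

With cylindrical spreading the level changes by −10·log₁₀(r₂/r₁).
ΔL = −10·log₁₀(0.25) = +6.02 dB.

+6 dB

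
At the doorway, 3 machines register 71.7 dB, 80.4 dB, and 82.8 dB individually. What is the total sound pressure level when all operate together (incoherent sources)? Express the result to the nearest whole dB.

85 dB

For uncorrelated sources the intensities add, so convert each level to linear form, sum, and take 10·log₁₀ of the total.
Σ 10^(L/10) = 10^(71.7/10) + 10^(80.4/10) + 10^(82.8/10) = 3.150e+08.
L_total = 10·log₁₀(3.150e+08) = 84.98 dB.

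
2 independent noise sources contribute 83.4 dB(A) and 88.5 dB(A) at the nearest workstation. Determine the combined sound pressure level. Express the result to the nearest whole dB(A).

90 dB(A)

Incoherent sources combine by intensity addition: L_total = 10·log₁₀(Σ 10^(L_i/10)).
Σ 10^(L/10) = 10^(83.4/10) + 10^(88.5/10) = 9.267e+08.
L_total = 10·log₁₀(9.267e+08) = 89.67 dB(A).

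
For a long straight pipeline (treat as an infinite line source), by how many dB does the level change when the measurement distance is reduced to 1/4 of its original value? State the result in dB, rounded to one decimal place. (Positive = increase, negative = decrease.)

A line source loses 3 dB per doubling of distance; generally ΔL = −10·log₁₀(r₂/r₁).
ΔL = −10·log₁₀(0.25) = +6.02 dB.

+6.0 dB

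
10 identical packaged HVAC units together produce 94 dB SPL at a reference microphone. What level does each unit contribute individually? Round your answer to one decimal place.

84.0 dB SPL

10 equal contributions raise the level by 10·log₁₀ 10 = 10.000 dB, so each unit alone gives 94 − 10.000.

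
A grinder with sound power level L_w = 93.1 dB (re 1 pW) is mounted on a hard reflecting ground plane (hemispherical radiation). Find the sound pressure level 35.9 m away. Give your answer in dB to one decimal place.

54.0 dB

The power spreads over a hemisphere of area 2π·r², so L_p = L_w − 10·log₁₀(2π·r²).
2π·r² = 8098 m², 10·log₁₀ of that is 39.084 dB.
L_p = 93.1 − 39.084 = 54.02 dB.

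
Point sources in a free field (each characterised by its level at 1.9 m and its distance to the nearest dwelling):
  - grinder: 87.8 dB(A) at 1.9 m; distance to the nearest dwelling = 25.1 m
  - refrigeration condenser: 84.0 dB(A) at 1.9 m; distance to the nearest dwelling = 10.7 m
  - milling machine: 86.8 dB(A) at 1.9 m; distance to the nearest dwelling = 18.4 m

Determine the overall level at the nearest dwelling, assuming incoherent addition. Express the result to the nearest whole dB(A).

Apply inverse-square spreading to bring every level to the receiver, then sum 10^(L/10).
grinder: 87.8 − 20·log₁₀(25.1/1.9) = 87.8 − 22.42 = 65.38 dB(A).
refrigeration condenser: 84.0 − 20·log₁₀(10.7/1.9) = 84.0 − 15.01 = 68.99 dB(A).
milling machine: 86.8 − 20·log₁₀(18.4/1.9) = 86.8 − 19.72 = 67.08 dB(A).
Σ 10^(L/10) = 1.648e+07 → L_total = 10·log₁₀(1.648e+07) = 72.17 dB(A).

72 dB(A)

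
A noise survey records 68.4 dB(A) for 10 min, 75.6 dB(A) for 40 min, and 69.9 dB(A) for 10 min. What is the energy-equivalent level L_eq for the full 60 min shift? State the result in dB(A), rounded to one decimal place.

74.3 dB(A)

The energy average is taken in the linear domain: L_eq = 10·log₁₀[(Σ tᵢ·10^(Lᵢ/10))/T], T = 60 min.
Σ tᵢ·10^(Lᵢ/10) = 10·10^(68.4/10) + 40·10^(75.6/10) + 10·10^(69.9/10) = 1.619e+09.
L_eq = 10·log₁₀(1.619e+09/60) = 74.31 dB(A).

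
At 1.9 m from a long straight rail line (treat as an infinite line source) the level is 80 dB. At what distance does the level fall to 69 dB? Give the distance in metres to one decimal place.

For a line source L₁ − L₂ = 10·log₁₀(r₂/r₁), so r₂ = r₁·10^((L₁−L₂)/10).
r₂ = 1.9·10^((80−69)/10) = 1.9·10^(11.0/10) = 23.92 m.

23.9 m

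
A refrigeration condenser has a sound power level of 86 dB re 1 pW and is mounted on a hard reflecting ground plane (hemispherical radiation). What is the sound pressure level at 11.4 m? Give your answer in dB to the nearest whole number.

The power spreads over a hemisphere of area 2π·r², so L_p = L_w − 10·log₁₀(2π·r²).
2π·r² = 816.6 m², 10·log₁₀ of that is 29.120 dB.
L_p = 86 − 29.120 = 56.88 dB.

57 dB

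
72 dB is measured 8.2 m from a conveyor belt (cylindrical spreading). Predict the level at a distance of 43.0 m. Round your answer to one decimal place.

Cylindrical spreading from a line source gives a 10·log₁₀(r₂/r₁) drop.
L₂ = 72 − 10·log₁₀(43.0/8.2) = 72 − 7.197 = 64.80 dB.

64.8 dB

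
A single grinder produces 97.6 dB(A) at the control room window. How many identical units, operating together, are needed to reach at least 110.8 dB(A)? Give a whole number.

The shortfall is 110.8 − 97.6 = 13.2 dB, and N units add 10·log₁₀ N, so need 10·log₁₀ N ≥ 13.2.
N ≥ 10^(13.2/10) = 20.893, so N = 21.

21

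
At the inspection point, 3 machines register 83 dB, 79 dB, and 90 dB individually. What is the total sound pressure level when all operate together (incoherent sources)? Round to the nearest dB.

91 dB

For uncorrelated sources the intensities add, so convert each level to linear form, sum, and take 10·log₁₀ of the total.
Σ 10^(L/10) = 10^(83/10) + 10^(79/10) + 10^(90/10) = 1.279e+09.
L_total = 10·log₁₀(1.279e+09) = 91.07 dB.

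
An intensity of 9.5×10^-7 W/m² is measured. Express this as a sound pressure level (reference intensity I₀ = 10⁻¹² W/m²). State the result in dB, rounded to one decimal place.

59.8 dB

I/I₀ = 9.5×10^-7/10⁻¹² = 9.5×10^5, and L = 10·log₁₀(I/I₀).
L = 10·(0.9777 + 5) = 59.78 dB.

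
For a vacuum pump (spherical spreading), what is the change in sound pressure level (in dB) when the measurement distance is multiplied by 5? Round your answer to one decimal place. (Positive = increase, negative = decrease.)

With spherical spreading the level changes by −20·log₁₀(r₂/r₁).
ΔL = −20·log₁₀(5) = -13.98 dB.

-14.0 dB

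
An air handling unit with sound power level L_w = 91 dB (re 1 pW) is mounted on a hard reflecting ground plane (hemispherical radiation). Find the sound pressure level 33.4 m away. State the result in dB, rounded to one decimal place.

The power spreads over a hemisphere of area 2π·r², so L_p = L_w − 10·log₁₀(2π·r²).
2π·r² = 7009 m², 10·log₁₀ of that is 38.457 dB.
L_p = 91 − 38.457 = 52.54 dB.

52.5 dB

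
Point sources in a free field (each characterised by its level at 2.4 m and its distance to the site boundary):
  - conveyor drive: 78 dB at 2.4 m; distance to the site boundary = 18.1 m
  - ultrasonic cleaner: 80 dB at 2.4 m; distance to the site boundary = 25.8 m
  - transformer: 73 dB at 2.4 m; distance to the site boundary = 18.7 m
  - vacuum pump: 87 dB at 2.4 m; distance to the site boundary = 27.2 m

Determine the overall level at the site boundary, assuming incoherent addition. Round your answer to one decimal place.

67.9 dB

First find each source's level at the receiver (point-source: −20·log₁₀(r/r_ref)), then combine on an intensity basis.
conveyor drive: 78 − 20·log₁₀(18.1/2.4) = 78 − 17.55 = 60.45 dB.
ultrasonic cleaner: 80 − 20·log₁₀(25.8/2.4) = 80 − 20.63 = 59.37 dB.
transformer: 73 − 20·log₁₀(18.7/2.4) = 73 − 17.83 = 55.17 dB.
vacuum pump: 87 − 20·log₁₀(27.2/2.4) = 87 − 21.09 = 65.91 dB.
Σ 10^(L/10) = 6.205e+06 → L_total = 10·log₁₀(6.205e+06) = 67.93 dB.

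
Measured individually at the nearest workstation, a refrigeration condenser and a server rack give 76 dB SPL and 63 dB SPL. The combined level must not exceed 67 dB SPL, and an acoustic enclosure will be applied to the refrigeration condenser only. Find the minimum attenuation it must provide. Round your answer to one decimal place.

11.2 dB

Fixed contribution from the other source: Σ 10^(L/10) = 10^(63/10) = 1.995e+06 (63.00 dB SPL).
To meet 67 dB SPL overall, the treated refrigeration condenser may contribute at most 10^(67/10) − 1.995e+06 = 3.017e+06, i.e. 64.80 dB SPL.
So the refrigeration condenser must be reduced from 76 to 64.80 dB SPL: IL = 11.20 dB.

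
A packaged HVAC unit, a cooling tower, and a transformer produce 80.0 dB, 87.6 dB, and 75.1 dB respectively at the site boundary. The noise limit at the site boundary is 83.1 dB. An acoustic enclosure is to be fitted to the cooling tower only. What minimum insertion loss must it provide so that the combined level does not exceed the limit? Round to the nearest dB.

Fixed contribution from the other sources: Σ 10^(L/10) = 10^(80.0/10) + 10^(75.1/10) = 1.324e+08 (81.22 dB).
The limit corresponds to 10^(83.1/10) = 2.042e+08; subtracting the fixed part leaves 7.181e+07 for the cooling tower, i.e. 78.56 dB.
Required insertion loss = 87.6 − 78.56 = 9.04 dB.

9 dB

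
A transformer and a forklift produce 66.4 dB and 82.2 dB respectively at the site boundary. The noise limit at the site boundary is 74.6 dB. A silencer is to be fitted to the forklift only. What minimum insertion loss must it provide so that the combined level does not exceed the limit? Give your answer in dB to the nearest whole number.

The untreated sources together contribute 10^(66.4/10) = 4.365e+06, i.e. 66.40 dB.
The limit corresponds to 10^(74.6/10) = 2.884e+07; subtracting the fixed part leaves 2.448e+07 for the forklift, i.e. 73.89 dB.
So the forklift must be reduced from 82.2 to 73.89 dB: IL = 8.31 dB.

8 dB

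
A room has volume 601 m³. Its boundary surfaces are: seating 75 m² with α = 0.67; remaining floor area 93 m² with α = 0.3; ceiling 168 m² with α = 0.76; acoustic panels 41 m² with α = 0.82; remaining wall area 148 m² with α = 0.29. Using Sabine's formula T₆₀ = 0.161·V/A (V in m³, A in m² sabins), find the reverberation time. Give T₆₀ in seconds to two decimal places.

A = Σ Sᵢαᵢ = 75·0.67 + 93·0.3 + 168·0.76 + 41·0.82 + 148·0.29 = 282.37 m².
T₆₀ = 0.161·V/A = 0.161·601/282.37 = 0.343 s.

0.34 s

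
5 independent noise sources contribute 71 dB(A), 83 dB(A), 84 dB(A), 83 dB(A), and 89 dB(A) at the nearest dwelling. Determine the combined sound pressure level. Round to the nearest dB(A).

For uncorrelated sources the intensities add, so convert each level to linear form, sum, and take 10·log₁₀ of the total.
Σ 10^(L/10) = 10^(71/10) + 10^(83/10) + 10^(84/10) + 10^(83/10) + 10^(89/10) = 1.457e+09.
L_total = 10·log₁₀(1.457e+09) = 91.64 dB(A).

92 dB(A)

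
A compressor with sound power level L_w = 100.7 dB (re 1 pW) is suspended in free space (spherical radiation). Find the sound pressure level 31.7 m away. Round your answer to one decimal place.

59.7 dB

The power spreads over a sphere of area 4π·r², so L_p = L_w − 10·log₁₀(4π·r²).
4π·r² = 1.263e+04 m², 10·log₁₀ of that is 41.013 dB.
L_p = 100.7 − 41.013 = 59.69 dB.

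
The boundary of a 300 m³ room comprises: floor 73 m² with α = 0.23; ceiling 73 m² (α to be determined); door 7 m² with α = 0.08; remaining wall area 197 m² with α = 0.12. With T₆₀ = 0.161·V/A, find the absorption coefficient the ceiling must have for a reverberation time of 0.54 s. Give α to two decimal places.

0.66

From T₆₀ = 0.161·V/A, the target T₆₀ = 0.54 s needs A = 0.161·300/0.54 = 89.44 m².
Absorption from the other surfaces = 73·0.23 + 7·0.08 + 197·0.12 = 40.99 m², so the ceiling must supply 48.45 m² over 73 m².
α = 48.45/73 = 0.664.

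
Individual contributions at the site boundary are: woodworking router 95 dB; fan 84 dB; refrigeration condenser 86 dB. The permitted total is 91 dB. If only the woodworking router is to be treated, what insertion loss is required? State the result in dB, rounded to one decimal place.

Everything except the woodworking router sums to 10^(84/10) + 10^(86/10) = 6.493e+08 in linear terms, 88.12 dB.
To meet 91 dB overall, the treated woodworking router may contribute at most 10^(91/10) − 6.493e+08 = 6.096e+08, i.e. 87.85 dB.
So the woodworking router must be reduced from 95 to 87.85 dB: IL = 7.15 dB.

7.1 dB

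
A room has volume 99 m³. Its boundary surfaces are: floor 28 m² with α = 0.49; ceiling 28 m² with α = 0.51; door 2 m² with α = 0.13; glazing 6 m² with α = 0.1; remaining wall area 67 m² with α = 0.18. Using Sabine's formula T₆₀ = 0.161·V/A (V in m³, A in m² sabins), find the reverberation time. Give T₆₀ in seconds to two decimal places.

0.39 s

A = Σ Sᵢαᵢ = 28·0.49 + 28·0.51 + 2·0.13 + 6·0.1 + 67·0.18 = 40.92 m².
T₆₀ = 0.161 × 99 / 40.92 = 0.390 s.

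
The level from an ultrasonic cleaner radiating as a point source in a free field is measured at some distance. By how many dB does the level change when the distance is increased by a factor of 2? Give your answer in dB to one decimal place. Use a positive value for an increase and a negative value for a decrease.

-6.0 dB

With spherical spreading the level changes by −20·log₁₀(r₂/r₁).
ΔL = −20·log₁₀(2) = -6.02 dB.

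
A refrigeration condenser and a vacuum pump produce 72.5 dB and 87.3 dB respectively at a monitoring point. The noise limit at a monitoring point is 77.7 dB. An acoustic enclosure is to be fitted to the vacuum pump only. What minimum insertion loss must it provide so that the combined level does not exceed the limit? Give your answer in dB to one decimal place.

11.2 dB

Everything except the vacuum pump sums to 10^(72.5/10) = 1.778e+07 in linear terms, 72.50 dB.
To meet 77.7 dB overall, the treated vacuum pump may contribute at most 10^(77.7/10) − 1.778e+07 = 4.110e+07, i.e. 76.14 dB.
So the vacuum pump must be reduced from 87.3 to 76.14 dB: IL = 11.16 dB.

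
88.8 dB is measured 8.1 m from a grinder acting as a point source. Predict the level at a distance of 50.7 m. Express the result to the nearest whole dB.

Spherical spreading from a point source gives a 20·log₁₀(r₂/r₁) drop.
L₂ = 88.8 − 20·log₁₀(50.7/8.1) = 88.8 − 15.930 = 72.87 dB.

73 dB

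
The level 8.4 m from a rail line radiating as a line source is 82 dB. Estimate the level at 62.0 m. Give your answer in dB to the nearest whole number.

73 dB

Line-source attenuation: ΔL = 10·log₁₀(r₂/r₁) = 10·log₁₀(62.0/8.4) = 8.681 dB.
L₂ = 82 − 10·log₁₀(62.0/8.4) = 82 − 8.681 = 73.32 dB.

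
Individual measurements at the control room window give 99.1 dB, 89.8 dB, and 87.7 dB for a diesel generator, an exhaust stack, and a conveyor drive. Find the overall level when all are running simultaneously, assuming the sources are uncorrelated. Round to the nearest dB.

For uncorrelated sources the intensities add, so convert each level to linear form, sum, and take 10·log₁₀ of the total.
Σ 10^(L/10) = 10^(99.1/10) + 10^(89.8/10) + 10^(87.7/10) = 9.672e+09.
L_total = 10·log₁₀(9.672e+09) = 99.86 dB.

100 dB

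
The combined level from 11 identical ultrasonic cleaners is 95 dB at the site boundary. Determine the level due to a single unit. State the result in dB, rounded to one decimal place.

For N identical incoherent sources L_total = L₁ + 10·log₁₀ N, so L₁ = 95 − 10·log₁₀(11) = 95 − 10.414.

84.6 dB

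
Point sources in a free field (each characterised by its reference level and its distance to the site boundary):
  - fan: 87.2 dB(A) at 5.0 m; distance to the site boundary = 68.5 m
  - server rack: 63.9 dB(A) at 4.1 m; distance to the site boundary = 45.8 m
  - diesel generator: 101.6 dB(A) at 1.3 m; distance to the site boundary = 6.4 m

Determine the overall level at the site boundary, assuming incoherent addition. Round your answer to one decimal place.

87.8 dB(A)

First find each source's level at the receiver (point-source: −20·log₁₀(r/r_ref)), then combine on an intensity basis.
fan: 87.2 − 20·log₁₀(68.5/5.0) = 87.2 − 22.73 = 64.47 dB(A).
server rack: 63.9 − 20·log₁₀(45.8/4.1) = 63.9 − 20.96 = 42.94 dB(A).
diesel generator: 101.6 − 20·log₁₀(6.4/1.3) = 101.6 − 13.84 = 87.76 dB(A).
Σ 10^(L/10) = 5.992e+08 → L_total = 10·log₁₀(5.992e+08) = 87.78 dB(A).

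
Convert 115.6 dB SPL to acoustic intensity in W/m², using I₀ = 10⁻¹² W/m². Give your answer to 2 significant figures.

0.36 W/m²

I/I₀ = 10^(115.6/10) = 3.631e+11, so I = 3.631e+11 × 10⁻¹² W/m².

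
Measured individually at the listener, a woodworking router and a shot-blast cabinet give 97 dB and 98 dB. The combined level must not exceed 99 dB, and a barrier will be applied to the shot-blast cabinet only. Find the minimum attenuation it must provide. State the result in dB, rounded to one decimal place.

3.3 dB

Everything except the shot-blast cabinet sums to 10^(97/10) = 5.012e+09 in linear terms, 97.00 dB.
The limit corresponds to 10^(99/10) = 7.943e+09; subtracting the fixed part leaves 2.931e+09 for the shot-blast cabinet, i.e. 94.67 dB.
Required insertion loss = 98 − 94.67 = 3.33 dB.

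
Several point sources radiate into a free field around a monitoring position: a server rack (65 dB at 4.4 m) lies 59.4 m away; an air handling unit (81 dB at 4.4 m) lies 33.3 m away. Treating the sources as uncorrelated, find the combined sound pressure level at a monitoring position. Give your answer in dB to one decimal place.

63.5 dB

Propagate each source to the receiver with L = L_ref − 20·log₁₀(r/r_ref), then add intensities.
server rack: 65 − 20·log₁₀(59.4/4.4) = 65 − 22.61 = 42.39 dB.
air handling unit: 81 − 20·log₁₀(33.3/4.4) = 81 − 17.58 = 63.42 dB.
Σ 10^(L/10) = 2.215e+06 → L_total = 10·log₁₀(2.215e+06) = 63.45 dB.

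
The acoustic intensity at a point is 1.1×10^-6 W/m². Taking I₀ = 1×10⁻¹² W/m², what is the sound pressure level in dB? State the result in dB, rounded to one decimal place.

Dividing by I₀ shifts the exponent by 12: I/I₀ = 1.1×10^6.
L = 10·(0.0414 + 6) = 60.41 dB.

60.4 dB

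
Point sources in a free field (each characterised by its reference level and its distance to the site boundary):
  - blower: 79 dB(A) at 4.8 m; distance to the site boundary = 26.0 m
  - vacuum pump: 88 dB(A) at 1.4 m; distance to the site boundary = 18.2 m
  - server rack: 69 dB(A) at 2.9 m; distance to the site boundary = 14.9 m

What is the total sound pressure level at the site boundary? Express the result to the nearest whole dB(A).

First find each source's level at the receiver (point-source: −20·log₁₀(r/r_ref)), then combine on an intensity basis.
blower: 79 − 20·log₁₀(26.0/4.8) = 79 − 14.67 = 64.33 dB(A).
vacuum pump: 88 − 20·log₁₀(18.2/1.4) = 88 − 22.28 = 65.72 dB(A).
server rack: 69 − 20·log₁₀(14.9/2.9) = 69 − 14.22 = 54.78 dB(A).
Σ 10^(L/10) = 6.742e+06 → L_total = 10·log₁₀(6.742e+06) = 68.29 dB(A).

68 dB(A)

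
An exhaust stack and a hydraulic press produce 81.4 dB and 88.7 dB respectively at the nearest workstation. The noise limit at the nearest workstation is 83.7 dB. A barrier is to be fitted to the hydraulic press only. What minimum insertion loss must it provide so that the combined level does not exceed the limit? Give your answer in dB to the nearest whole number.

Fixed contribution from the other source: Σ 10^(L/10) = 10^(81.4/10) = 1.380e+08 (81.40 dB).
The limit corresponds to 10^(83.7/10) = 2.344e+08; subtracting the fixed part leaves 9.638e+07 for the hydraulic press, i.e. 79.84 dB.
So the hydraulic press must be reduced from 88.7 to 79.84 dB: IL = 8.86 dB.

9 dB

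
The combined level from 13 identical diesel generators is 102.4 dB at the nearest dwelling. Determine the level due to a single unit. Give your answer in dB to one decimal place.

91.3 dB

13 equal contributions raise the level by 10·log₁₀ 13 = 11.139 dB, so each unit alone gives 102.4 − 11.139.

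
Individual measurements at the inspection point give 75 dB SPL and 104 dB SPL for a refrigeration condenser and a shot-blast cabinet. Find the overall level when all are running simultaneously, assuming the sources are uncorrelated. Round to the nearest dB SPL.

104 dB SPL

Incoherent sources combine by intensity addition: L_total = 10·log₁₀(Σ 10^(L_i/10)).
Σ 10^(L/10) = 10^(75/10) + 10^(104/10) = 2.515e+10.
L_total = 10·log₁₀(2.515e+10) = 104.01 dB SPL.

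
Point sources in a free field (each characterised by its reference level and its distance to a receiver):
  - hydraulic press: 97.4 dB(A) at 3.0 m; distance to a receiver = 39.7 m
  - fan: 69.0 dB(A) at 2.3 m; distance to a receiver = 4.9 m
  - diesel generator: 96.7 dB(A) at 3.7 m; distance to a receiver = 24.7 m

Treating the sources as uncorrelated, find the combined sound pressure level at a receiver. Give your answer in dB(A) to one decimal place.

81.4 dB(A)

Apply inverse-square spreading to bring every level to the receiver, then sum 10^(L/10).
hydraulic press: 97.4 − 20·log₁₀(39.7/3.0) = 97.4 − 22.43 = 74.97 dB(A).
fan: 69.0 − 20·log₁₀(4.9/2.3) = 69.0 − 6.57 = 62.43 dB(A).
diesel generator: 96.7 − 20·log₁₀(24.7/3.7) = 96.7 − 16.49 = 80.21 dB(A).
Σ 10^(L/10) = 1.381e+08 → L_total = 10·log₁₀(1.381e+08) = 81.40 dB(A).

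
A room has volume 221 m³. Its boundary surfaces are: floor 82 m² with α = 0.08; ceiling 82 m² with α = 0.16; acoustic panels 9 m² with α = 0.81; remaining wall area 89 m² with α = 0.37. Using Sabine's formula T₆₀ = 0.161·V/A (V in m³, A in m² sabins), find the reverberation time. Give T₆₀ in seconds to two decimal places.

Total absorption A = 82·0.08 + 82·0.16 + 9·0.81 + 89·0.37 = 59.90 m² sabins.
T₆₀ = 0.161 × 221 / 59.90 = 0.594 s.

0.59 s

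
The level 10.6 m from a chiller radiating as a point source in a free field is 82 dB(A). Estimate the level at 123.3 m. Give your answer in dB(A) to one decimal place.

60.7 dB(A)

Spherical spreading from a point source gives a 20·log₁₀(r₂/r₁) drop.
L₂ = 82 − 20·log₁₀(123.3/10.6) = 82 − 21.313 = 60.69 dB(A).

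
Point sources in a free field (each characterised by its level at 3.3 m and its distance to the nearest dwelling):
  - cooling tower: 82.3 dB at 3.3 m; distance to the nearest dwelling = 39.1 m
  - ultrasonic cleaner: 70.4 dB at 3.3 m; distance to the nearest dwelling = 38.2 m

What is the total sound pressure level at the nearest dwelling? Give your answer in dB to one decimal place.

61.1 dB

Propagate each source to the receiver with L = L_ref − 20·log₁₀(r/r_ref), then add intensities.
cooling tower: 82.3 − 20·log₁₀(39.1/3.3) = 82.3 − 21.47 = 60.83 dB.
ultrasonic cleaner: 70.4 − 20·log₁₀(38.2/3.3) = 70.4 − 21.27 = 49.13 dB.
Σ 10^(L/10) = 1.292e+06 → L_total = 10·log₁₀(1.292e+06) = 61.11 dB.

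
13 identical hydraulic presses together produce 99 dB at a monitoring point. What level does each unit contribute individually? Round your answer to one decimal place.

13 equal contributions raise the level by 10·log₁₀ 13 = 11.139 dB, so each unit alone gives 99 − 11.139.

87.9 dB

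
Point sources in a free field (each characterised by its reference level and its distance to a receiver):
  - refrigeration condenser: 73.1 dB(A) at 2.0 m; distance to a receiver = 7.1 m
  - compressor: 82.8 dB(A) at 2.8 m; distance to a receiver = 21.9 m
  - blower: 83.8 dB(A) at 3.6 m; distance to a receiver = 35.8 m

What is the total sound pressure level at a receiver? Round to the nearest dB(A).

69 dB(A)

First find each source's level at the receiver (point-source: −20·log₁₀(r/r_ref)), then combine on an intensity basis.
refrigeration condenser: 73.1 − 20·log₁₀(7.1/2.0) = 73.1 − 11.00 = 62.10 dB(A).
compressor: 82.8 − 20·log₁₀(21.9/2.8) = 82.8 − 17.87 = 64.93 dB(A).
blower: 83.8 − 20·log₁₀(35.8/3.6) = 83.8 − 19.95 = 63.85 dB(A).
Σ 10^(L/10) = 7.161e+06 → L_total = 10·log₁₀(7.161e+06) = 68.55 dB(A).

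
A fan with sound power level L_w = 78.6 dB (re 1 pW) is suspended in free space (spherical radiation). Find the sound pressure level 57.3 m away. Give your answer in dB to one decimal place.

Free-field spherical radiation: L_p = L_w − 10·log₁₀(4π·r²), r = 57.3 m.
4π·r² = 4.126e+04 m², 10·log₁₀ of that is 46.155 dB.
L_p = 78.6 − 46.155 = 32.44 dB.

32.4 dB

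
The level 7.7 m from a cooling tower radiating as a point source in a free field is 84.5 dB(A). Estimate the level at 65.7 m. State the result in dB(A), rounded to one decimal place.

65.9 dB(A)

For a point source, L₂ = L₁ − 20·log₁₀(r₂/r₁).
L₂ = 84.5 − 20·log₁₀(65.7/7.7) = 84.5 − 18.621 = 65.88 dB(A).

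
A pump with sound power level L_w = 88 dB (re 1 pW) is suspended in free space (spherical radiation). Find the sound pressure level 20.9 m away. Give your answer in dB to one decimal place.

50.6 dB

The power spreads over a sphere of area 4π·r², so L_p = L_w − 10·log₁₀(4π·r²).
4π·r² = 5489 m², 10·log₁₀ of that is 37.395 dB.
L_p = 88 − 37.395 = 50.60 dB.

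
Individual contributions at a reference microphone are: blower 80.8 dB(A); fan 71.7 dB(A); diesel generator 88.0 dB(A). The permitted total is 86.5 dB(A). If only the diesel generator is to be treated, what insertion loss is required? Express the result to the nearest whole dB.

3 dB

Everything except the diesel generator sums to 10^(80.8/10) + 10^(71.7/10) = 1.350e+08 in linear terms, 81.30 dB(A).
To meet 86.5 dB(A) overall, the treated diesel generator may contribute at most 10^(86.5/10) − 1.350e+08 = 3.117e+08, i.e. 84.94 dB(A).
So the diesel generator must be reduced from 88.0 to 84.94 dB(A): IL = 3.06 dB.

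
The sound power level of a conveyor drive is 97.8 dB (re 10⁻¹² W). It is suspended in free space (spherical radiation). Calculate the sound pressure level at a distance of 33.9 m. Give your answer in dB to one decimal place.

The power spreads over a sphere of area 4π·r², so L_p = L_w − 10·log₁₀(4π·r²).
4π·r² = 1.444e+04 m², 10·log₁₀ of that is 41.596 dB.
L_p = 97.8 − 41.596 = 56.20 dB.

56.2 dB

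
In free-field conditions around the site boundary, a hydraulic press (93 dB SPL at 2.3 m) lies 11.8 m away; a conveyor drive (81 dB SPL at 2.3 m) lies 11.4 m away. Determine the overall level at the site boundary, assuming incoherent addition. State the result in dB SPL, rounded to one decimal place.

Propagate each source to the receiver with L = L_ref − 20·log₁₀(r/r_ref), then add intensities.
hydraulic press: 93 − 20·log₁₀(11.8/2.3) = 93 − 14.20 = 78.80 dB SPL.
conveyor drive: 81 − 20·log₁₀(11.4/2.3) = 81 − 13.90 = 67.10 dB SPL.
Σ 10^(L/10) = 8.093e+07 → L_total = 10·log₁₀(8.093e+07) = 79.08 dB SPL.

79.1 dB SPL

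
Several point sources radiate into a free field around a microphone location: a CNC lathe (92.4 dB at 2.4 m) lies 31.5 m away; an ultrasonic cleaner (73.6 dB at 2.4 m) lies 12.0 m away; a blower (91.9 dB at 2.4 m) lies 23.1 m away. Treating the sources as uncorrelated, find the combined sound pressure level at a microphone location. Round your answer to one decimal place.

74.4 dB

Apply inverse-square spreading to bring every level to the receiver, then sum 10^(L/10).
CNC lathe: 92.4 − 20·log₁₀(31.5/2.4) = 92.4 − 22.36 = 70.04 dB.
ultrasonic cleaner: 73.6 − 20·log₁₀(12.0/2.4) = 73.6 − 13.98 = 59.62 dB.
blower: 91.9 − 20·log₁₀(23.1/2.4) = 91.9 − 19.67 = 72.23 dB.
Σ 10^(L/10) = 2.772e+07 → L_total = 10·log₁₀(2.772e+07) = 74.43 dB.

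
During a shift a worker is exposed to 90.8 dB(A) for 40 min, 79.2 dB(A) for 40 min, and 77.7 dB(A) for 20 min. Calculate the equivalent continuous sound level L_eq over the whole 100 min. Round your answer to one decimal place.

87.2 dB(A)

Weight each interval's intensity by its duration and average over T = 100 min:
Σ tᵢ·10^(Lᵢ/10) = 40·10^(90.8/10) + 40·10^(79.2/10) + 20·10^(77.7/10) = 5.260e+10.
L_eq = 10·log₁₀(5.260e+10/100) = 87.21 dB(A).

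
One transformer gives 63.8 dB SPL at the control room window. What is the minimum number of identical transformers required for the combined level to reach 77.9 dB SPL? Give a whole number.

The shortfall is 77.9 − 63.8 = 14.1 dB, and N units add 10·log₁₀ N, so need 10·log₁₀ N ≥ 14.1.
N ≥ 10^(14.1/10) = 25.704, so N = 26.

26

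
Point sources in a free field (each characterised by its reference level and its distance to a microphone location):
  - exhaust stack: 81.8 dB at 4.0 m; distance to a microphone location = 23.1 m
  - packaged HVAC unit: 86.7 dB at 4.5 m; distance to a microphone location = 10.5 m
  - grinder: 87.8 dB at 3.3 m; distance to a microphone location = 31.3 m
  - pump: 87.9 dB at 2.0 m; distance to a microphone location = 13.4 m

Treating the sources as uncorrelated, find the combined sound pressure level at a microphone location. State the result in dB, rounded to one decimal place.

80.4 dB

Propagate each source to the receiver with L = L_ref − 20·log₁₀(r/r_ref), then add intensities.
exhaust stack: 81.8 − 20·log₁₀(23.1/4.0) = 81.8 − 15.23 = 66.57 dB.
packaged HVAC unit: 86.7 − 20·log₁₀(10.5/4.5) = 86.7 − 7.36 = 79.34 dB.
grinder: 87.8 − 20·log₁₀(31.3/3.3) = 87.8 − 19.54 = 68.26 dB.
pump: 87.9 − 20·log₁₀(13.4/2.0) = 87.9 − 16.52 = 71.38 dB.
Σ 10^(L/10) = 1.109e+08 → L_total = 10·log₁₀(1.109e+08) = 80.45 dB.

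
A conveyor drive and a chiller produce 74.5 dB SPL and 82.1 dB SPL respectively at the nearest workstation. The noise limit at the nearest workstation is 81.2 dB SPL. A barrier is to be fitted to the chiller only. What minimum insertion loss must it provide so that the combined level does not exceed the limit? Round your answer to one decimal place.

1.9 dB

The untreated sources together contribute 10^(74.5/10) = 2.818e+07, i.e. 74.50 dB SPL.
To meet 81.2 dB SPL overall, the treated chiller may contribute at most 10^(81.2/10) − 2.818e+07 = 1.036e+08, i.e. 80.16 dB SPL.
Required insertion loss = 82.1 − 80.16 = 1.94 dB.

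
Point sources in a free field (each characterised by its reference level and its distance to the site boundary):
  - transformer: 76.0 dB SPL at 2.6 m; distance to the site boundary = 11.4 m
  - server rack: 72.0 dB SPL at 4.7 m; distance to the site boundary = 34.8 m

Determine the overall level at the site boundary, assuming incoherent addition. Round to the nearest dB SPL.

64 dB SPL

Apply inverse-square spreading to bring every level to the receiver, then sum 10^(L/10).
transformer: 76.0 − 20·log₁₀(11.4/2.6) = 76.0 − 12.84 = 63.16 dB SPL.
server rack: 72.0 − 20·log₁₀(34.8/4.7) = 72.0 − 17.39 = 54.61 dB SPL.
Σ 10^(L/10) = 2.360e+06 → L_total = 10·log₁₀(2.360e+06) = 63.73 dB SPL.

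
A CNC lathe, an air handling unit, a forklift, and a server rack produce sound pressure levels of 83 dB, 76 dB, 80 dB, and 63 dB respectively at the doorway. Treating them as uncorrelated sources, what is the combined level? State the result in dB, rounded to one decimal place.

Incoherent sources combine by intensity addition: L_total = 10·log₁₀(Σ 10^(L_i/10)).
Σ 10^(L/10) = 10^(83/10) + 10^(76/10) + 10^(80/10) + 10^(63/10) = 3.413e+08.
L_total = 10·log₁₀(3.413e+08) = 85.33 dB.

85.3 dB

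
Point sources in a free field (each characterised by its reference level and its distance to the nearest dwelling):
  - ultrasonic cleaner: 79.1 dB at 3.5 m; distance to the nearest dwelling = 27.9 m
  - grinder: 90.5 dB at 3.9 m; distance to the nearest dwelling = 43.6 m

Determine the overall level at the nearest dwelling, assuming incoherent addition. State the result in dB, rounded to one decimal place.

70.1 dB

Propagate each source to the receiver with L = L_ref − 20·log₁₀(r/r_ref), then add intensities.
ultrasonic cleaner: 79.1 − 20·log₁₀(27.9/3.5) = 79.1 − 18.03 = 61.07 dB.
grinder: 90.5 − 20·log₁₀(43.6/3.9) = 90.5 − 20.97 = 69.53 dB.
Σ 10^(L/10) = 1.026e+07 → L_total = 10·log₁₀(1.026e+07) = 70.11 dB.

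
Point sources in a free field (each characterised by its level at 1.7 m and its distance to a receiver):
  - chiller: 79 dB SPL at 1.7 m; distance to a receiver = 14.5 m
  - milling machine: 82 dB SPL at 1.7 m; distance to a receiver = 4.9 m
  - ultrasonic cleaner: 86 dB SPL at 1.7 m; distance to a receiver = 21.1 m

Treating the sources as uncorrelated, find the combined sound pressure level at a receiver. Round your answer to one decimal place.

73.6 dB SPL

First find each source's level at the receiver (point-source: −20·log₁₀(r/r_ref)), then combine on an intensity basis.
chiller: 79 − 20·log₁₀(14.5/1.7) = 79 − 18.62 = 60.38 dB SPL.
milling machine: 82 − 20·log₁₀(4.9/1.7) = 82 − 9.19 = 72.81 dB SPL.
ultrasonic cleaner: 86 − 20·log₁₀(21.1/1.7) = 86 − 21.88 = 64.12 dB SPL.
Σ 10^(L/10) = 2.275e+07 → L_total = 10·log₁₀(2.275e+07) = 73.57 dB SPL.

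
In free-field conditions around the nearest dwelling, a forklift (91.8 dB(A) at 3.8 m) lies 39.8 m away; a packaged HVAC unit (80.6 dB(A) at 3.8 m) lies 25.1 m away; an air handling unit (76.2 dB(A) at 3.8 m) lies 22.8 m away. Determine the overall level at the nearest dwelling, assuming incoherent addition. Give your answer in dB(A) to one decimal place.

Apply inverse-square spreading to bring every level to the receiver, then sum 10^(L/10).
forklift: 91.8 − 20·log₁₀(39.8/3.8) = 91.8 − 20.40 = 71.40 dB(A).
packaged HVAC unit: 80.6 − 20·log₁₀(25.1/3.8) = 80.6 − 16.40 = 64.20 dB(A).
air handling unit: 76.2 − 20·log₁₀(22.8/3.8) = 76.2 − 15.56 = 60.64 dB(A).
Σ 10^(L/10) = 1.759e+07 → L_total = 10·log₁₀(1.759e+07) = 72.45 dB(A).

72.5 dB(A)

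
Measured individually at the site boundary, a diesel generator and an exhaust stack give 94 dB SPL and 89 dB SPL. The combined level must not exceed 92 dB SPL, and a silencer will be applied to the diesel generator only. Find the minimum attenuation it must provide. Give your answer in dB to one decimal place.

5.0 dB

Fixed contribution from the other source: Σ 10^(L/10) = 10^(89/10) = 7.943e+08 (89.00 dB SPL).
To meet 92 dB SPL overall, the treated diesel generator may contribute at most 10^(92/10) − 7.943e+08 = 7.906e+08, i.e. 88.98 dB SPL.
Required insertion loss = 94 − 88.98 = 5.02 dB.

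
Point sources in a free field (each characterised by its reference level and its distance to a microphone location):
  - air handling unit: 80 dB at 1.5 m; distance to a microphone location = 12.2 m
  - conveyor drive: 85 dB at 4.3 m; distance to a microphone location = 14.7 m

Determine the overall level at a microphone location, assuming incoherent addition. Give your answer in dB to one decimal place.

74.6 dB

Apply inverse-square spreading to bring every level to the receiver, then sum 10^(L/10).
air handling unit: 80 − 20·log₁₀(12.2/1.5) = 80 − 18.21 = 61.79 dB.
conveyor drive: 85 − 20·log₁₀(14.7/4.3) = 85 − 10.68 = 74.32 dB.
Σ 10^(L/10) = 2.857e+07 → L_total = 10·log₁₀(2.857e+07) = 74.56 dB.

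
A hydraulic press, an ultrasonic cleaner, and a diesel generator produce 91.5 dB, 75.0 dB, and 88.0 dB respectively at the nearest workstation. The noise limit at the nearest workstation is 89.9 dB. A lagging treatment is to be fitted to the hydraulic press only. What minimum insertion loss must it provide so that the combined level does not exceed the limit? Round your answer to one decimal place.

6.5 dB

Fixed contribution from the other sources: Σ 10^(L/10) = 10^(75.0/10) + 10^(88.0/10) = 6.626e+08 (88.21 dB).
The limit corresponds to 10^(89.9/10) = 9.772e+08; subtracting the fixed part leaves 3.147e+08 for the hydraulic press, i.e. 84.98 dB.
So the hydraulic press must be reduced from 91.5 to 84.98 dB: IL = 6.52 dB.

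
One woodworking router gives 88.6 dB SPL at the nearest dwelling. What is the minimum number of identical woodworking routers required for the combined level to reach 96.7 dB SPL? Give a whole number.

7

The shortfall is 96.7 − 88.6 = 8.1 dB, and N units add 10·log₁₀ N, so need 10·log₁₀ N ≥ 8.1.
N ≥ 10^(8.1/10) = 6.457, so N = 7.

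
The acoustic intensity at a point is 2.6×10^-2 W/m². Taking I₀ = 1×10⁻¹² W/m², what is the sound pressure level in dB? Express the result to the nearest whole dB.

104 dB

Dividing by I₀ shifts the exponent by 12: I/I₀ = 2.6×10^10.
L = 10·(0.4150 + 10) = 104.15 dB.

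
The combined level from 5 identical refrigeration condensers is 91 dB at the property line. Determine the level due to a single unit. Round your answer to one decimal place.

For N identical incoherent sources L_total = L₁ + 10·log₁₀ N, so L₁ = 91 − 10·log₁₀(5) = 91 − 6.990.

84.0 dB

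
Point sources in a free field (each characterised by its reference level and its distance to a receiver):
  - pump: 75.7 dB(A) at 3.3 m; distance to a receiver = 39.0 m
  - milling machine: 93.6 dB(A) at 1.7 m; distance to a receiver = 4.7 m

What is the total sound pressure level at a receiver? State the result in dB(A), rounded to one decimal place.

84.8 dB(A)

Apply inverse-square spreading to bring every level to the receiver, then sum 10^(L/10).
pump: 75.7 − 20·log₁₀(39.0/3.3) = 75.7 − 21.45 = 54.25 dB(A).
milling machine: 93.6 − 20·log₁₀(4.7/1.7) = 93.6 − 8.83 = 84.77 dB(A).
Σ 10^(L/10) = 3.000e+08 → L_total = 10·log₁₀(3.000e+08) = 84.77 dB(A).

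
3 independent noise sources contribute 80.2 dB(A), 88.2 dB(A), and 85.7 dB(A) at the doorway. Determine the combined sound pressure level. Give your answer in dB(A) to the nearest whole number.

91 dB(A)

For uncorrelated sources the intensities add, so convert each level to linear form, sum, and take 10·log₁₀ of the total.
Σ 10^(L/10) = 10^(80.2/10) + 10^(88.2/10) + 10^(85.7/10) = 1.137e+09.
L_total = 10·log₁₀(1.137e+09) = 90.56 dB(A).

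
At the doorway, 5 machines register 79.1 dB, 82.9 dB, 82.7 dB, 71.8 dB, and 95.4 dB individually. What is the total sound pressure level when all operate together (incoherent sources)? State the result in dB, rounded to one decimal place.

96.0 dB

For uncorrelated sources the intensities add, so convert each level to linear form, sum, and take 10·log₁₀ of the total.
Σ 10^(L/10) = 10^(79.1/10) + 10^(82.9/10) + 10^(82.7/10) + 10^(71.8/10) + 10^(95.4/10) = 3.945e+09.
L_total = 10·log₁₀(3.945e+09) = 95.96 dB.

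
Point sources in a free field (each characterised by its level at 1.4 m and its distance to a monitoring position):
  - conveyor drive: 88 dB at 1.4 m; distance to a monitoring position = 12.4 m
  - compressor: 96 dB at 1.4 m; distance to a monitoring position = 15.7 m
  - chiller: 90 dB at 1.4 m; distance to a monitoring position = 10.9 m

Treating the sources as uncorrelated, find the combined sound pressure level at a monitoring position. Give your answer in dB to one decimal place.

77.5 dB

Propagate each source to the receiver with L = L_ref − 20·log₁₀(r/r_ref), then add intensities.
conveyor drive: 88 − 20·log₁₀(12.4/1.4) = 88 − 18.95 = 69.05 dB.
compressor: 96 − 20·log₁₀(15.7/1.4) = 96 − 21.00 = 75.00 dB.
chiller: 90 − 20·log₁₀(10.9/1.4) = 90 − 17.83 = 72.17 dB.
Σ 10^(L/10) = 5.620e+07 → L_total = 10·log₁₀(5.620e+07) = 77.50 dB.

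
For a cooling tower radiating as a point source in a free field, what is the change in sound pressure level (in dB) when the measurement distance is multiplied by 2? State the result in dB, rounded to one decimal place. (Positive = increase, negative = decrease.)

With spherical spreading the level changes by −20·log₁₀(r₂/r₁).
ΔL = −20·log₁₀(2) = -6.02 dB.

-6.0 dB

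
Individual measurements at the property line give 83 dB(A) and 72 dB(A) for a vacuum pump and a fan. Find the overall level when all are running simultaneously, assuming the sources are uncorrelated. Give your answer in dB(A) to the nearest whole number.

83 dB(A)

For uncorrelated sources the intensities add, so convert each level to linear form, sum, and take 10·log₁₀ of the total.
Σ 10^(L/10) = 10^(83/10) + 10^(72/10) = 2.154e+08.
L_total = 10·log₁₀(2.154e+08) = 83.33 dB(A).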